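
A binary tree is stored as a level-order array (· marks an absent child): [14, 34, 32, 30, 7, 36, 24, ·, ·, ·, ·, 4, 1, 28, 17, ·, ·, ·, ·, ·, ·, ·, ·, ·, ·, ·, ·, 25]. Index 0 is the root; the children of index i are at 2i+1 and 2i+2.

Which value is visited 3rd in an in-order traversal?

7

In-order visits the left subtree, then the node, then the right subtree.
At 14: go left to 34.
  At 34: go left to 30.
    30 is a leaf — visit 30.
  Visit 34.
  At 34: go right to 7.
    7 is a leaf — visit 7.
Visit 14.
At 14: go right to 32.
  At 32: go left to 36.
    At 36: go left to 4.
      4 is a leaf — visit 4.
    Visit 36.
    At 36: go right to 1.
      1 is a leaf — visit 1.
  Visit 32.
  At 32: go right to 24.
    At 24: go left to 28.
      At 28: go left to 25.
        25 is a leaf — visit 25.
      Visit 28.
      At 28: no right child.
    Visit 24.
    At 24: go right to 17.
      17 is a leaf — visit 17.
Full in-order sequence: 30, 34, 7, 14, 4, 36, 1, 32, 25, 28, 24, 17.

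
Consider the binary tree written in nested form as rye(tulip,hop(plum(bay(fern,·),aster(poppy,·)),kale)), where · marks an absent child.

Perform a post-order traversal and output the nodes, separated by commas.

tulip, fern, bay, poppy, aster, plum, kale, hop, rye

Post-order visits the left subtree, then the right subtree, then the node.
At rye: go left to tulip.
  tulip is a leaf — visit tulip.
At rye: go right to hop.
  At hop: go left to plum.
    At plum: go left to bay.
      At bay: go left to fern.
        fern is a leaf — visit fern.
      At bay: no right child.
      Visit bay.
    At plum: go right to aster.
      At aster: go left to poppy.
        poppy is a leaf — visit poppy.
      At aster: no right child.
      Visit aster.
    Visit plum.
  At hop: go right to kale.
    kale is a leaf — visit kale.
  Visit hop.
Visit rye.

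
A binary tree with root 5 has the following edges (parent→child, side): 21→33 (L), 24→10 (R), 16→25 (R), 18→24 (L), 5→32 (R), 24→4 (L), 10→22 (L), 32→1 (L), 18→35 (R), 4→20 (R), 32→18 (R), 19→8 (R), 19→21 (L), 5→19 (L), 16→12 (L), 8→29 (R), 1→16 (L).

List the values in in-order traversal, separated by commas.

33, 21, 19, 8, 29, 5, 12, 16, 25, 1, 32, 4, 20, 24, 22, 10, 18, 35

In-order visits the left subtree, then the node, then the right subtree.
At 5: go left to 19.
  At 19: go left to 21.
    At 21: go left to 33.
      33 is a leaf — visit 33.
    Visit 21.
    At 21: no right child.
  Visit 19.
  At 19: go right to 8.
    At 8: no left child.
    Visit 8.
    At 8: go right to 29.
      29 is a leaf — visit 29.
Visit 5.
At 5: go right to 32.
  At 32: go left to 1.
    At 1: go left to 16.
      At 16: go left to 12.
        12 is a leaf — visit 12.
      Visit 16.
      At 16: go right to 25.
        25 is a leaf — visit 25.
    Visit 1.
    At 1: no right child.
  Visit 32.
  At 32: go right to 18.
    At 18: go left to 24.
      At 24: go left to 4.
        At 4: no left child.
        Visit 4.
        At 4: go right to 20.
          20 is a leaf — visit 20.
      Visit 24.
      At 24: go right to 10.
        At 10: go left to 22.
          22 is a leaf — visit 22.
        Visit 10.
        At 10: no right child.
    Visit 18.
    At 18: go right to 35.
      35 is a leaf — visit 35.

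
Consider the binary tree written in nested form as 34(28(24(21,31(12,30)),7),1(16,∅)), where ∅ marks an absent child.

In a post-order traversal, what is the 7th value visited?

28

Post-order visits the left subtree, then the right subtree, then the node.
At 34: go left to 28.
  At 28: go left to 24.
    At 24: go left to 21.
      21 is a leaf — visit 21.
    At 24: go right to 31.
      At 31: go left to 12.
        12 is a leaf — visit 12.
      At 31: go right to 30.
        30 is a leaf — visit 30.
      Visit 31.
    Visit 24.
  At 28: go right to 7.
    7 is a leaf — visit 7.
  Visit 28.
At 34: go right to 1.
  At 1: go left to 16.
    16 is a leaf — visit 16.
  At 1: no right child.
  Visit 1.
Visit 34.
Full post-order sequence: 21, 12, 30, 31, 24, 7, 28, 16, 1, 34.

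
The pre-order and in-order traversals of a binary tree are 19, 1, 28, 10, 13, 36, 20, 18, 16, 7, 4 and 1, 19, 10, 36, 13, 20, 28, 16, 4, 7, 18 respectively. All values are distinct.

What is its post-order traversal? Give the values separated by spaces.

1 36 20 13 10 4 7 16 18 28 19

The first element of pre-order is the root; it splits in-order into left and right subtrees.
Root 19: left subtree has 1 node {1}, right has 9 {10, 36, 13, 20, 28, 16, 4, 7, 18}.
  Root 28: left subtree has 4 nodes {10, 36, 13, 20}, right has 4 {16, 4, 7, 18}.
    Root 10: left subtree has 0 nodes { }, right has 3 {36, 13, 20}.
      Root 13: left subtree has 1 node {36}, right has 1 {20}.
    Root 18: left subtree has 3 nodes {16, 4, 7}, right has 0 { }.
      Root 16: left subtree has 0 nodes { }, right has 2 {4, 7}.
        Root 7: left subtree has 1 node {4}, right has 0 { }.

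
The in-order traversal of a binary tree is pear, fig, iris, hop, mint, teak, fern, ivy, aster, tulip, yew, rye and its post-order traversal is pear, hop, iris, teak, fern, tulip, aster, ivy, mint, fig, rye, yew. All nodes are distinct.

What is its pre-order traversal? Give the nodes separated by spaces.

yew fig pear mint iris hop ivy fern teak aster tulip rye

The last element of post-order is the root; it splits in-order into left and right subtrees.
Root yew: left subtree has 10 nodes {pear, fig, iris, hop, mint, teak, fern, ivy, aster, tulip}, right has 1 {rye}.
  Root fig: left subtree has 1 node {pear}, right has 8 {iris, hop, mint, teak, fern, ivy, aster, tulip}.
    Root mint: left subtree has 2 nodes {iris, hop}, right has 5 {teak, fern, ivy, aster, tulip}.
      Root iris: left subtree has 0 nodes { }, right has 1 {hop}.
      Root ivy: left subtree has 2 nodes {teak, fern}, right has 2 {aster, tulip}.
        Root fern: left subtree has 1 node {teak}, right has 0 { }.
        Root aster: left subtree has 0 nodes { }, right has 1 {tulip}.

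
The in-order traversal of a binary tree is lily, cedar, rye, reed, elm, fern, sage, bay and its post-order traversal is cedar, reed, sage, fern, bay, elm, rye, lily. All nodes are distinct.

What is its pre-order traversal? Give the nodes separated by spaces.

lily rye cedar elm reed bay fern sage

The last element of post-order is the root; it splits in-order into left and right subtrees.
Root lily: left subtree has 0 nodes { }, right has 7 {cedar, rye, reed, elm, fern, sage, bay}.
  Root rye: left subtree has 1 node {cedar}, right has 5 {reed, elm, fern, sage, bay}.
    Root elm: left subtree has 1 node {reed}, right has 3 {fern, sage, bay}.
      Root bay: left subtree has 2 nodes {fern, sage}, right has 0 { }.
        Root fern: left subtree has 0 nodes { }, right has 1 {sage}.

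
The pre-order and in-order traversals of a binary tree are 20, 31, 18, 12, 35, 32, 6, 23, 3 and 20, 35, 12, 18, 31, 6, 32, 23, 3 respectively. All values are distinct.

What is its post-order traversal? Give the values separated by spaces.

The first element of pre-order is the root; it splits in-order into left and right subtrees.
Root 20: left subtree has 0 nodes { }, right has 8 {35, 12, 18, 31, 6, 32, 23, 3}.
  Root 31: left subtree has 3 nodes {35, 12, 18}, right has 4 {6, 32, 23, 3}.
    Root 18: left subtree has 2 nodes {35, 12}, right has 0 { }.
      Root 12: left subtree has 1 node {35}, right has 0 { }.
    Root 32: left subtree has 1 node {6}, right has 2 {23, 3}.
      Root 23: left subtree has 0 nodes { }, right has 1 {3}.

35 12 18 6 3 23 32 31 20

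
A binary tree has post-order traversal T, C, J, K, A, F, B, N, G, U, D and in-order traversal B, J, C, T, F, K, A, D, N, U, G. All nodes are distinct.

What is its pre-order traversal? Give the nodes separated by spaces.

The last element of post-order is the root; it splits in-order into left and right subtrees.
Root D: left subtree has 7 nodes {B, J, C, T, F, K, A}, right has 3 {N, U, G}.
  Root B: left subtree has 0 nodes { }, right has 6 {J, C, T, F, K, A}.
    Root F: left subtree has 3 nodes {J, C, T}, right has 2 {K, A}.
      Root J: left subtree has 0 nodes { }, right has 2 {C, T}.
        Root C: left subtree has 0 nodes { }, right has 1 {T}.
      Root A: left subtree has 1 node {K}, right has 0 { }.
  Root U: left subtree has 1 node {N}, right has 1 {G}.

D B F J C T A K U N G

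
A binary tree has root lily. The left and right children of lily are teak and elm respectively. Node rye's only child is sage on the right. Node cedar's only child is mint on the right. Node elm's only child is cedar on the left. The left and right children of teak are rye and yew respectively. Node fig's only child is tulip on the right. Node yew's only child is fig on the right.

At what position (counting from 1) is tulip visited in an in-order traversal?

In-order visits the left subtree, then the node, then the right subtree.
At lily: go left to teak.
  At teak: go left to rye.
    At rye: no left child.
    Visit rye.
    At rye: go right to sage.
      sage is a leaf — visit sage.
  Visit teak.
  At teak: go right to yew.
    At yew: no left child.
    Visit yew.
    At yew: go right to fig.
      At fig: no left child.
      Visit fig.
      At fig: go right to tulip.
        tulip is a leaf — visit tulip.
Visit lily.
At lily: go right to elm.
  At elm: go left to cedar.
    At cedar: no left child.
    Visit cedar.
    At cedar: go right to mint.
      mint is a leaf — visit mint.
  Visit elm.
  At elm: no right child.
Full in-order sequence: rye, sage, teak, yew, fig, tulip, lily, cedar, mint, elm.

6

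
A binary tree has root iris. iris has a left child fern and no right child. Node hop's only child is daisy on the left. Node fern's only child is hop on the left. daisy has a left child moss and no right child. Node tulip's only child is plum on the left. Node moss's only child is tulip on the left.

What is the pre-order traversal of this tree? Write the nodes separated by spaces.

iris fern hop daisy moss tulip plum

Pre-order visits the node, then its left subtree, then its right subtree.
Visit iris.
At iris: go left to fern.
  Visit fern.
  At fern: go left to hop.
    Visit hop.
    At hop: go left to daisy.
      Visit daisy.
      At daisy: go left to moss.
        Visit moss.
        At moss: go left to tulip.
          Visit tulip.
          At tulip: go left to plum.
            plum is a leaf — visit plum.
          At tulip: no right child.
        At moss: no right child.
      At daisy: no right child.
    At hop: no right child.
  At fern: no right child.
At iris: no right child.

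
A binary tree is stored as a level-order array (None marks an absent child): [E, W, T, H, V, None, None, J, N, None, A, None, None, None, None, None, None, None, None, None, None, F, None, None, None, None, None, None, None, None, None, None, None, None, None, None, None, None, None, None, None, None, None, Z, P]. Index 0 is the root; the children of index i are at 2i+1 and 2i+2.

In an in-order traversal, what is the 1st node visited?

J

In-order visits the left subtree, then the node, then the right subtree.
At E: go left to W.
  At W: go left to H.
    At H: go left to J.
      J is a leaf — visit J.
    Visit H.
    At H: go right to N.
      N is a leaf — visit N.
  Visit W.
  At W: go right to V.
    At V: no left child.
    Visit V.
    At V: go right to A.
      At A: go left to F.
        At F: go left to Z.
          Z is a leaf — visit Z.
        Visit F.
        At F: go right to P.
          P is a leaf — visit P.
      Visit A.
      At A: no right child.
Visit E.
At E: go right to T.
  T is a leaf — visit T.
Full in-order sequence: J, H, N, W, V, Z, F, P, A, E, T.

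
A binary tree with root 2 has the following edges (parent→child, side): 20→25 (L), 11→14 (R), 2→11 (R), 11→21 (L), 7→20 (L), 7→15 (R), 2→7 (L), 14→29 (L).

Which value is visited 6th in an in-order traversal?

In-order visits the left subtree, then the node, then the right subtree.
At 2: go left to 7.
  At 7: go left to 20.
    At 20: go left to 25.
      25 is a leaf — visit 25.
    Visit 20.
    At 20: no right child.
  Visit 7.
  At 7: go right to 15.
    15 is a leaf — visit 15.
Visit 2.
At 2: go right to 11.
  At 11: go left to 21.
    21 is a leaf — visit 21.
  Visit 11.
  At 11: go right to 14.
    At 14: go left to 29.
      29 is a leaf — visit 29.
    Visit 14.
    At 14: no right child.
Full in-order sequence: 25, 20, 7, 15, 2, 21, 11, 29, 14.

21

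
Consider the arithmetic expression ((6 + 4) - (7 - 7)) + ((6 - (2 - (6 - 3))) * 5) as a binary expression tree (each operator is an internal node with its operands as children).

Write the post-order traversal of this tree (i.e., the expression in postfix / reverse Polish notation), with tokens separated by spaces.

Post-order on an expression tree gives postfix notation: for each operator, emit left operand, right operand, then the operator.

6 4 + 7 7 - - 6 2 6 3 - - - 5 * +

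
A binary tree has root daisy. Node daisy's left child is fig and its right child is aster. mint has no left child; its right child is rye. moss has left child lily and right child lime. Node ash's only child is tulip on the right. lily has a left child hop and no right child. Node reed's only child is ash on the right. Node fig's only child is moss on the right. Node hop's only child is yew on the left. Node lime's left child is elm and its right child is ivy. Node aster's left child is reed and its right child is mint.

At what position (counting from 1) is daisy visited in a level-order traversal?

1

Level-order visits nodes level by level from the root, left to right within each level.
Level 0: daisy
Level 1: fig, aster
Level 2: moss, reed, mint
Level 3: lily, lime, ash, rye
Level 4: hop, elm, ivy, tulip
Level 5: yew
Full level-order sequence: daisy, fig, aster, moss, reed, mint, lily, lime, ash, rye, hop, elm, ivy, tulip, yew.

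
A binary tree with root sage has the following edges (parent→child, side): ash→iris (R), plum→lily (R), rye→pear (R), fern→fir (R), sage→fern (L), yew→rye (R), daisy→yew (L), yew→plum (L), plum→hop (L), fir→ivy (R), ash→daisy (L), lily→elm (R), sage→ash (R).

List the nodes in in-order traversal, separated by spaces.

fern fir ivy sage hop plum lily elm yew rye pear daisy ash iris

In-order visits the left subtree, then the node, then the right subtree.
At sage: go left to fern.
  At fern: no left child.
  Visit fern.
  At fern: go right to fir.
    At fir: no left child.
    Visit fir.
    At fir: go right to ivy.
      ivy is a leaf — visit ivy.
Visit sage.
At sage: go right to ash.
  At ash: go left to daisy.
    At daisy: go left to yew.
      At yew: go left to plum.
        At plum: go left to hop.
          hop is a leaf — visit hop.
        Visit plum.
        At plum: go right to lily.
          At lily: no left child.
          Visit lily.
          At lily: go right to elm.
            elm is a leaf — visit elm.
      Visit yew.
      At yew: go right to rye.
        At rye: no left child.
        Visit rye.
        At rye: go right to pear.
          pear is a leaf — visit pear.
    Visit daisy.
    At daisy: no right child.
  Visit ash.
  At ash: go right to iris.
    iris is a leaf — visit iris.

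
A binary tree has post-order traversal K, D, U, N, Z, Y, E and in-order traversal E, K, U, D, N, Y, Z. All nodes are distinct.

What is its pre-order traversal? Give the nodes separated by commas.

The last element of post-order is the root; it splits in-order into left and right subtrees.
Root E: left subtree has 0 nodes { }, right has 6 {K, U, D, N, Y, Z}.
  Root Y: left subtree has 4 nodes {K, U, D, N}, right has 1 {Z}.
    Root N: left subtree has 3 nodes {K, U, D}, right has 0 { }.
      Root U: left subtree has 1 node {K}, right has 1 {D}.

E, Y, N, U, K, D, Z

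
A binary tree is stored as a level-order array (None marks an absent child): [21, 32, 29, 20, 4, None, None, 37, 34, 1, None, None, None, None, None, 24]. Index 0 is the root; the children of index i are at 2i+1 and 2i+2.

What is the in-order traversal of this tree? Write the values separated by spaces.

In-order visits the left subtree, then the node, then the right subtree.
At 21: go left to 32.
  At 32: go left to 20.
    At 20: go left to 37.
      At 37: go left to 24.
        24 is a leaf — visit 24.
      Visit 37.
      At 37: no right child.
    Visit 20.
    At 20: go right to 34.
      34 is a leaf — visit 34.
  Visit 32.
  At 32: go right to 4.
    At 4: go left to 1.
      1 is a leaf — visit 1.
    Visit 4.
    At 4: no right child.
Visit 21.
At 21: go right to 29.
  29 is a leaf — visit 29.

24 37 20 34 32 1 4 21 29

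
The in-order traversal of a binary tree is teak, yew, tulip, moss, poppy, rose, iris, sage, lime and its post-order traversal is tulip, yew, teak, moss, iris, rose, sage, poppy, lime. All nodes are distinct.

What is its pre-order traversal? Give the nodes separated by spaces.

The last element of post-order is the root; it splits in-order into left and right subtrees.
Root lime: left subtree has 8 nodes {teak, yew, tulip, moss, poppy, rose, iris, sage}, right has 0 { }.
  Root poppy: left subtree has 4 nodes {teak, yew, tulip, moss}, right has 3 {rose, iris, sage}.
    Root moss: left subtree has 3 nodes {teak, yew, tulip}, right has 0 { }.
      Root teak: left subtree has 0 nodes { }, right has 2 {yew, tulip}.
        Root yew: left subtree has 0 nodes { }, right has 1 {tulip}.
    Root sage: left subtree has 2 nodes {rose, iris}, right has 0 { }.
      Root rose: left subtree has 0 nodes { }, right has 1 {iris}.

lime poppy moss teak yew tulip sage rose iris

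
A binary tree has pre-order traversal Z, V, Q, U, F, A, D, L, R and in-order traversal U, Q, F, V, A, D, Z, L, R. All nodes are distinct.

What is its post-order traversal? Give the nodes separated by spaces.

The first element of pre-order is the root; it splits in-order into left and right subtrees.
Root Z: left subtree has 6 nodes {U, Q, F, V, A, D}, right has 2 {L, R}.
  Root V: left subtree has 3 nodes {U, Q, F}, right has 2 {A, D}.
    Root Q: left subtree has 1 node {U}, right has 1 {F}.
    Root A: left subtree has 0 nodes { }, right has 1 {D}.
  Root L: left subtree has 0 nodes { }, right has 1 {R}.

U F Q D A V R L Z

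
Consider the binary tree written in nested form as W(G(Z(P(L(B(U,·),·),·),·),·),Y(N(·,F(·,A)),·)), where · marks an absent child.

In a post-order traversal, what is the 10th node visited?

Post-order visits the left subtree, then the right subtree, then the node.
At W: go left to G.
  At G: go left to Z.
    At Z: go left to P.
      At P: go left to L.
        At L: go left to B.
          At B: go left to U.
            U is a leaf — visit U.
          At B: no right child.
          Visit B.
        At L: no right child.
        Visit L.
      At P: no right child.
      Visit P.
    At Z: no right child.
    Visit Z.
  At G: no right child.
  Visit G.
At W: go right to Y.
  At Y: go left to N.
    At N: no left child.
    At N: go right to F.
      At F: no left child.
      At F: go right to A.
        A is a leaf — visit A.
      Visit F.
    Visit N.
  At Y: no right child.
  Visit Y.
Visit W.
Full post-order sequence: U, B, L, P, Z, G, A, F, N, Y, W.

Y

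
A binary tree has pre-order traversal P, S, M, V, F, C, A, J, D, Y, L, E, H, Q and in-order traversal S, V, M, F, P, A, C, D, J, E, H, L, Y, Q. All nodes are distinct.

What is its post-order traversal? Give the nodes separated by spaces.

V F M S A D H E L Q Y J C P

The first element of pre-order is the root; it splits in-order into left and right subtrees.
Root P: left subtree has 4 nodes {S, V, M, F}, right has 9 {A, C, D, J, E, H, L, Y, Q}.
  Root S: left subtree has 0 nodes { }, right has 3 {V, M, F}.
    Root M: left subtree has 1 node {V}, right has 1 {F}.
  Root C: left subtree has 1 node {A}, right has 7 {D, J, E, H, L, Y, Q}.
    Root J: left subtree has 1 node {D}, right has 5 {E, H, L, Y, Q}.
      Root Y: left subtree has 3 nodes {E, H, L}, right has 1 {Q}.
        Root L: left subtree has 2 nodes {E, H}, right has 0 { }.
          Root E: left subtree has 0 nodes { }, right has 1 {H}.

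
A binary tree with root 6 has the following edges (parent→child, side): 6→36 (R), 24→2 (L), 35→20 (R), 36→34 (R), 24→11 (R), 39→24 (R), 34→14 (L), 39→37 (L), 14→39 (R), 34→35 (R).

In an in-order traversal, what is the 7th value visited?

In-order visits the left subtree, then the node, then the right subtree.
At 6: no left child.
Visit 6.
At 6: go right to 36.
  At 36: no left child.
  Visit 36.
  At 36: go right to 34.
    At 34: go left to 14.
      At 14: no left child.
      Visit 14.
      At 14: go right to 39.
        At 39: go left to 37.
          37 is a leaf — visit 37.
        Visit 39.
        At 39: go right to 24.
          At 24: go left to 2.
            2 is a leaf — visit 2.
          Visit 24.
          At 24: go right to 11.
            11 is a leaf — visit 11.
    Visit 34.
    At 34: go right to 35.
      At 35: no left child.
      Visit 35.
      At 35: go right to 20.
        20 is a leaf — visit 20.
Full in-order sequence: 6, 36, 14, 37, 39, 2, 24, 11, 34, 35, 20.

24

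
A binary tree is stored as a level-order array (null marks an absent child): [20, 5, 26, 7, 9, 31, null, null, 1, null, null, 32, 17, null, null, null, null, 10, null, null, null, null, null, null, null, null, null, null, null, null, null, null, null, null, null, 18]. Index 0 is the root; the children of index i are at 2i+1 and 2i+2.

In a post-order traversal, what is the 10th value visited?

Post-order visits the left subtree, then the right subtree, then the node.
At 20: go left to 5.
  At 5: go left to 7.
    At 7: no left child.
    At 7: go right to 1.
      At 1: go left to 10.
        At 10: go left to 18.
          18 is a leaf — visit 18.
        At 10: no right child.
        Visit 10.
      At 1: no right child.
      Visit 1.
    Visit 7.
  At 5: go right to 9.
    9 is a leaf — visit 9.
  Visit 5.
At 20: go right to 26.
  At 26: go left to 31.
    At 31: go left to 32.
      32 is a leaf — visit 32.
    At 31: go right to 17.
      17 is a leaf — visit 17.
    Visit 31.
  At 26: no right child.
  Visit 26.
Visit 20.
Full post-order sequence: 18, 10, 1, 7, 9, 5, 32, 17, 31, 26, 20.

26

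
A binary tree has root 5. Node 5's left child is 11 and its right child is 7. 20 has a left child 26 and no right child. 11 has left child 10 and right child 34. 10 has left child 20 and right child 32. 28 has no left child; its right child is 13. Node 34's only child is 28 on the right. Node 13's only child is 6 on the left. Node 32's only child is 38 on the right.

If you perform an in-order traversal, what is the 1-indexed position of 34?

In-order visits the left subtree, then the node, then the right subtree.
At 5: go left to 11.
  At 11: go left to 10.
    At 10: go left to 20.
      At 20: go left to 26.
        26 is a leaf — visit 26.
      Visit 20.
      At 20: no right child.
    Visit 10.
    At 10: go right to 32.
      At 32: no left child.
      Visit 32.
      At 32: go right to 38.
        38 is a leaf — visit 38.
  Visit 11.
  At 11: go right to 34.
    At 34: no left child.
    Visit 34.
    At 34: go right to 28.
      At 28: no left child.
      Visit 28.
      At 28: go right to 13.
        At 13: go left to 6.
          6 is a leaf — visit 6.
        Visit 13.
        At 13: no right child.
Visit 5.
At 5: go right to 7.
  7 is a leaf — visit 7.
Full in-order sequence: 26, 20, 10, 32, 38, 11, 34, 28, 6, 13, 5, 7.

7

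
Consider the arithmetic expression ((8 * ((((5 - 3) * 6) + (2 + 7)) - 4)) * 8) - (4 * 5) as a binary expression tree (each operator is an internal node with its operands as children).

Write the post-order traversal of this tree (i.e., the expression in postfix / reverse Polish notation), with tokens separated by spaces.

8 5 3 - 6 * 2 7 + + 4 - * 8 * 4 5 * -

Post-order on an expression tree gives postfix notation: for each operator, emit left operand, right operand, then the operator.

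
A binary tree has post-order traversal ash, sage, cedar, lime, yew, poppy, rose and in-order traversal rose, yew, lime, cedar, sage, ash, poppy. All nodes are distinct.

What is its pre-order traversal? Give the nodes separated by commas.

rose, poppy, yew, lime, cedar, sage, ash

The last element of post-order is the root; it splits in-order into left and right subtrees.
Root rose: left subtree has 0 nodes { }, right has 6 {yew, lime, cedar, sage, ash, poppy}.
  Root poppy: left subtree has 5 nodes {yew, lime, cedar, sage, ash}, right has 0 { }.
    Root yew: left subtree has 0 nodes { }, right has 4 {lime, cedar, sage, ash}.
      Root lime: left subtree has 0 nodes { }, right has 3 {cedar, sage, ash}.
        Root cedar: left subtree has 0 nodes { }, right has 2 {sage, ash}.
          Root sage: left subtree has 0 nodes { }, right has 1 {ash}.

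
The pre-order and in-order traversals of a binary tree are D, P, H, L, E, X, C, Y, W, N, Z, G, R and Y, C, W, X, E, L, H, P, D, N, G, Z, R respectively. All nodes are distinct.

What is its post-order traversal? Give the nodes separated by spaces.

Y W C X E L H P G R Z N D

The first element of pre-order is the root; it splits in-order into left and right subtrees.
Root D: left subtree has 8 nodes {Y, C, W, X, E, L, H, P}, right has 4 {N, G, Z, R}.
  Root P: left subtree has 7 nodes {Y, C, W, X, E, L, H}, right has 0 { }.
    Root H: left subtree has 6 nodes {Y, C, W, X, E, L}, right has 0 { }.
      Root L: left subtree has 5 nodes {Y, C, W, X, E}, right has 0 { }.
        Root E: left subtree has 4 nodes {Y, C, W, X}, right has 0 { }.
          Root X: left subtree has 3 nodes {Y, C, W}, right has 0 { }.
            Root C: left subtree has 1 node {Y}, right has 1 {W}.
  Root N: left subtree has 0 nodes { }, right has 3 {G, Z, R}.
    Root Z: left subtree has 1 node {G}, right has 1 {R}.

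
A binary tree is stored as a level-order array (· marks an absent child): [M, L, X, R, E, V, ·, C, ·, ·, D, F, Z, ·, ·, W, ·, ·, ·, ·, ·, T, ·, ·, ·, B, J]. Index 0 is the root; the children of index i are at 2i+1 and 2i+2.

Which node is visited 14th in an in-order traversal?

In-order visits the left subtree, then the node, then the right subtree.
At M: go left to L.
  At L: go left to R.
    At R: go left to C.
      At C: go left to W.
        W is a leaf — visit W.
      Visit C.
      At C: no right child.
    Visit R.
    At R: no right child.
  Visit L.
  At L: go right to E.
    At E: no left child.
    Visit E.
    At E: go right to D.
      At D: go left to T.
        T is a leaf — visit T.
      Visit D.
      At D: no right child.
Visit M.
At M: go right to X.
  At X: go left to V.
    At V: go left to F.
      F is a leaf — visit F.
    Visit V.
    At V: go right to Z.
      At Z: go left to B.
        B is a leaf — visit B.
      Visit Z.
      At Z: go right to J.
        J is a leaf — visit J.
  Visit X.
  At X: no right child.
Full in-order sequence: W, C, R, L, E, T, D, M, F, V, B, Z, J, X.

X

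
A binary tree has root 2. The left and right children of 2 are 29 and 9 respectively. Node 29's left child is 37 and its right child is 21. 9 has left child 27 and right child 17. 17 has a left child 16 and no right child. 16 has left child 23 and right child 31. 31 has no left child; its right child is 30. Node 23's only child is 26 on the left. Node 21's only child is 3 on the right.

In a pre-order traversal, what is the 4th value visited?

Pre-order visits the node, then its left subtree, then its right subtree.
Visit 2.
At 2: go left to 29.
  Visit 29.
  At 29: go left to 37.
    37 is a leaf — visit 37.
  At 29: go right to 21.
    Visit 21.
    At 21: no left child.
    At 21: go right to 3.
      3 is a leaf — visit 3.
At 2: go right to 9.
  Visit 9.
  At 9: go left to 27.
    27 is a leaf — visit 27.
  At 9: go right to 17.
    Visit 17.
    At 17: go left to 16.
      Visit 16.
      At 16: go left to 23.
        Visit 23.
        At 23: go left to 26.
          26 is a leaf — visit 26.
        At 23: no right child.
      At 16: go right to 31.
        Visit 31.
        At 31: no left child.
        At 31: go right to 30.
          30 is a leaf — visit 30.
    At 17: no right child.
Full pre-order sequence: 2, 29, 37, 21, 3, 9, 27, 17, 16, 23, 26, 31, 30.

21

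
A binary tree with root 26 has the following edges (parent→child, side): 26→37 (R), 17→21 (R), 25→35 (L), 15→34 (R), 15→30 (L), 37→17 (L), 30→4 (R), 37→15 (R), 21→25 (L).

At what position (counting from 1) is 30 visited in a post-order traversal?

6

Post-order visits the left subtree, then the right subtree, then the node.
At 26: no left child.
At 26: go right to 37.
  At 37: go left to 17.
    At 17: no left child.
    At 17: go right to 21.
      At 21: go left to 25.
        At 25: go left to 35.
          35 is a leaf — visit 35.
        At 25: no right child.
        Visit 25.
      At 21: no right child.
      Visit 21.
    Visit 17.
  At 37: go right to 15.
    At 15: go left to 30.
      At 30: no left child.
      At 30: go right to 4.
        4 is a leaf — visit 4.
      Visit 30.
    At 15: go right to 34.
      34 is a leaf — visit 34.
    Visit 15.
  Visit 37.
Visit 26.
Full post-order sequence: 35, 25, 21, 17, 4, 30, 34, 15, 37, 26.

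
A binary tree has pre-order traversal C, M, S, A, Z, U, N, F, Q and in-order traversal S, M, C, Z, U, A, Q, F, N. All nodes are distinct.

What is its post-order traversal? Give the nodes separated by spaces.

S M U Z Q F N A C

The first element of pre-order is the root; it splits in-order into left and right subtrees.
Root C: left subtree has 2 nodes {S, M}, right has 6 {Z, U, A, Q, F, N}.
  Root M: left subtree has 1 node {S}, right has 0 { }.
  Root A: left subtree has 2 nodes {Z, U}, right has 3 {Q, F, N}.
    Root Z: left subtree has 0 nodes { }, right has 1 {U}.
    Root N: left subtree has 2 nodes {Q, F}, right has 0 { }.
      Root F: left subtree has 1 node {Q}, right has 0 { }.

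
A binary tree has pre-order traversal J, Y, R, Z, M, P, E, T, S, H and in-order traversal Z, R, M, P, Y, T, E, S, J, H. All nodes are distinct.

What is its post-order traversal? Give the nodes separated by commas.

The first element of pre-order is the root; it splits in-order into left and right subtrees.
Root J: left subtree has 8 nodes {Z, R, M, P, Y, T, E, S}, right has 1 {H}.
  Root Y: left subtree has 4 nodes {Z, R, M, P}, right has 3 {T, E, S}.
    Root R: left subtree has 1 node {Z}, right has 2 {M, P}.
      Root M: left subtree has 0 nodes { }, right has 1 {P}.
    Root E: left subtree has 1 node {T}, right has 1 {S}.

Z, P, M, R, T, S, E, Y, H, J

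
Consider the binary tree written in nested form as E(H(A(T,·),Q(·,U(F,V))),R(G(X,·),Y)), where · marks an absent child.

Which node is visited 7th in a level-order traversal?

Level-order visits nodes level by level from the root, left to right within each level.
Level 0: E
Level 1: H, R
Level 2: A, Q, G, Y
Level 3: T, U, X
Level 4: F, V
Full level-order sequence: E, H, R, A, Q, G, Y, T, U, X, F, V.

Y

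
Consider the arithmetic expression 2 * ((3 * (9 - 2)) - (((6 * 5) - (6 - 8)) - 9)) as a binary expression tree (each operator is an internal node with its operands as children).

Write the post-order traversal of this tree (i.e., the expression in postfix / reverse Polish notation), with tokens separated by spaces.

2 3 9 2 - * 6 5 * 6 8 - - 9 - - *

Post-order on an expression tree gives postfix notation: for each operator, emit left operand, right operand, then the operator.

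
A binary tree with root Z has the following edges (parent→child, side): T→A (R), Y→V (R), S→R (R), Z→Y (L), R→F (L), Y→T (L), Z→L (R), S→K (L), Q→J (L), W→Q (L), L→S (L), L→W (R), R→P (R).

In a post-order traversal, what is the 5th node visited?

Post-order visits the left subtree, then the right subtree, then the node.
At Z: go left to Y.
  At Y: go left to T.
    At T: no left child.
    At T: go right to A.
      A is a leaf — visit A.
    Visit T.
  At Y: go right to V.
    V is a leaf — visit V.
  Visit Y.
At Z: go right to L.
  At L: go left to S.
    At S: go left to K.
      K is a leaf — visit K.
    At S: go right to R.
      At R: go left to F.
        F is a leaf — visit F.
      At R: go right to P.
        P is a leaf — visit P.
      Visit R.
    Visit S.
  At L: go right to W.
    At W: go left to Q.
      At Q: go left to J.
        J is a leaf — visit J.
      At Q: no right child.
      Visit Q.
    At W: no right child.
    Visit W.
  Visit L.
Visit Z.
Full post-order sequence: A, T, V, Y, K, F, P, R, S, J, Q, W, L, Z.

K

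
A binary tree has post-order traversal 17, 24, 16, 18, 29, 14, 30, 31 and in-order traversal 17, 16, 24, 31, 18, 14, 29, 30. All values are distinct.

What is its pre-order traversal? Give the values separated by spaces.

The last element of post-order is the root; it splits in-order into left and right subtrees.
Root 31: left subtree has 3 nodes {17, 16, 24}, right has 4 {18, 14, 29, 30}.
  Root 16: left subtree has 1 node {17}, right has 1 {24}.
  Root 30: left subtree has 3 nodes {18, 14, 29}, right has 0 { }.
    Root 14: left subtree has 1 node {18}, right has 1 {29}.

31 16 17 24 30 14 18 29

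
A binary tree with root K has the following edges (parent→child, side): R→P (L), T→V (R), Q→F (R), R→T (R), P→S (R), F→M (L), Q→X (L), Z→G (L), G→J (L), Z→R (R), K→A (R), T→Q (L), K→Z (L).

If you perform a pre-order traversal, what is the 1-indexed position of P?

Pre-order visits the node, then its left subtree, then its right subtree.
Visit K.
At K: go left to Z.
  Visit Z.
  At Z: go left to G.
    Visit G.
    At G: go left to J.
      J is a leaf — visit J.
    At G: no right child.
  At Z: go right to R.
    Visit R.
    At R: go left to P.
      Visit P.
      At P: no left child.
      At P: go right to S.
        S is a leaf — visit S.
    At R: go right to T.
      Visit T.
      At T: go left to Q.
        Visit Q.
        At Q: go left to X.
          X is a leaf — visit X.
        At Q: go right to F.
          Visit F.
          At F: go left to M.
            M is a leaf — visit M.
          At F: no right child.
      At T: go right to V.
        V is a leaf — visit V.
At K: go right to A.
  A is a leaf — visit A.
Full pre-order sequence: K, Z, G, J, R, P, S, T, Q, X, F, M, V, A.

6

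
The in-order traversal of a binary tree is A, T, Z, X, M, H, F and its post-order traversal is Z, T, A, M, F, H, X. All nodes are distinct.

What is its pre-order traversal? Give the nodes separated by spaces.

The last element of post-order is the root; it splits in-order into left and right subtrees.
Root X: left subtree has 3 nodes {A, T, Z}, right has 3 {M, H, F}.
  Root A: left subtree has 0 nodes { }, right has 2 {T, Z}.
    Root T: left subtree has 0 nodes { }, right has 1 {Z}.
  Root H: left subtree has 1 node {M}, right has 1 {F}.

X A T Z H M F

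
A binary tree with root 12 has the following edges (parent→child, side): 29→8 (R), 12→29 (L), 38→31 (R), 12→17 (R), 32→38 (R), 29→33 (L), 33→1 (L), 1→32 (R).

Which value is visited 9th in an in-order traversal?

In-order visits the left subtree, then the node, then the right subtree.
At 12: go left to 29.
  At 29: go left to 33.
    At 33: go left to 1.
      At 1: no left child.
      Visit 1.
      At 1: go right to 32.
        At 32: no left child.
        Visit 32.
        At 32: go right to 38.
          At 38: no left child.
          Visit 38.
          At 38: go right to 31.
            31 is a leaf — visit 31.
    Visit 33.
    At 33: no right child.
  Visit 29.
  At 29: go right to 8.
    8 is a leaf — visit 8.
Visit 12.
At 12: go right to 17.
  17 is a leaf — visit 17.
Full in-order sequence: 1, 32, 38, 31, 33, 29, 8, 12, 17.

17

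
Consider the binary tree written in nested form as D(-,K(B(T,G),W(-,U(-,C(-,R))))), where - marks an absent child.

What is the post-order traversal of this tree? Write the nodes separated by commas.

Post-order visits the left subtree, then the right subtree, then the node.
At D: no left child.
At D: go right to K.
  At K: go left to B.
    At B: go left to T.
      T is a leaf — visit T.
    At B: go right to G.
      G is a leaf — visit G.
    Visit B.
  At K: go right to W.
    At W: no left child.
    At W: go right to U.
      At U: no left child.
      At U: go right to C.
        At C: no left child.
        At C: go right to R.
          R is a leaf — visit R.
        Visit C.
      Visit U.
    Visit W.
  Visit K.
Visit D.

T, G, B, R, C, U, W, K, D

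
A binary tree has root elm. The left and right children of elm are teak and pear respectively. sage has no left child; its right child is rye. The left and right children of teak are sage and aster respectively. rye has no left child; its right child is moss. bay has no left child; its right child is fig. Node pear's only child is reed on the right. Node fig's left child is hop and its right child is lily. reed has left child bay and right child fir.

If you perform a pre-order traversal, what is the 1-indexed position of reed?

8

Pre-order visits the node, then its left subtree, then its right subtree.
Visit elm.
At elm: go left to teak.
  Visit teak.
  At teak: go left to sage.
    Visit sage.
    At sage: no left child.
    At sage: go right to rye.
      Visit rye.
      At rye: no left child.
      At rye: go right to moss.
        moss is a leaf — visit moss.
  At teak: go right to aster.
    aster is a leaf — visit aster.
At elm: go right to pear.
  Visit pear.
  At pear: no left child.
  At pear: go right to reed.
    Visit reed.
    At reed: go left to bay.
      Visit bay.
      At bay: no left child.
      At bay: go right to fig.
        Visit fig.
        At fig: go left to hop.
          hop is a leaf — visit hop.
        At fig: go right to lily.
          lily is a leaf — visit lily.
    At reed: go right to fir.
      fir is a leaf — visit fir.
Full pre-order sequence: elm, teak, sage, rye, moss, aster, pear, reed, bay, fig, hop, lily, fir.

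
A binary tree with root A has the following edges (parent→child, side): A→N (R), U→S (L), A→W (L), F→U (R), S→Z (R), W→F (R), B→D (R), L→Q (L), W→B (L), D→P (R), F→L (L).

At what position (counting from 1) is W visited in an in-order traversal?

4

In-order visits the left subtree, then the node, then the right subtree.
At A: go left to W.
  At W: go left to B.
    At B: no left child.
    Visit B.
    At B: go right to D.
      At D: no left child.
      Visit D.
      At D: go right to P.
        P is a leaf — visit P.
  Visit W.
  At W: go right to F.
    At F: go left to L.
      At L: go left to Q.
        Q is a leaf — visit Q.
      Visit L.
      At L: no right child.
    Visit F.
    At F: go right to U.
      At U: go left to S.
        At S: no left child.
        Visit S.
        At S: go right to Z.
          Z is a leaf — visit Z.
      Visit U.
      At U: no right child.
Visit A.
At A: go right to N.
  N is a leaf — visit N.
Full in-order sequence: B, D, P, W, Q, L, F, S, Z, U, A, N.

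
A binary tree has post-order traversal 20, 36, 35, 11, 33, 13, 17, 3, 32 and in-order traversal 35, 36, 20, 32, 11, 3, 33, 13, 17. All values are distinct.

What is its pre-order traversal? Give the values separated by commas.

The last element of post-order is the root; it splits in-order into left and right subtrees.
Root 32: left subtree has 3 nodes {35, 36, 20}, right has 5 {11, 3, 33, 13, 17}.
  Root 35: left subtree has 0 nodes { }, right has 2 {36, 20}.
    Root 36: left subtree has 0 nodes { }, right has 1 {20}.
  Root 3: left subtree has 1 node {11}, right has 3 {33, 13, 17}.
    Root 17: left subtree has 2 nodes {33, 13}, right has 0 { }.
      Root 13: left subtree has 1 node {33}, right has 0 { }.

32, 35, 36, 20, 3, 11, 17, 13, 33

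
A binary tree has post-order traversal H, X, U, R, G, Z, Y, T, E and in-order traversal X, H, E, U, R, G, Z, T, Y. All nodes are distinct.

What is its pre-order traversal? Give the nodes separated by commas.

The last element of post-order is the root; it splits in-order into left and right subtrees.
Root E: left subtree has 2 nodes {X, H}, right has 6 {U, R, G, Z, T, Y}.
  Root X: left subtree has 0 nodes { }, right has 1 {H}.
  Root T: left subtree has 4 nodes {U, R, G, Z}, right has 1 {Y}.
    Root Z: left subtree has 3 nodes {U, R, G}, right has 0 { }.
      Root G: left subtree has 2 nodes {U, R}, right has 0 { }.
        Root R: left subtree has 1 node {U}, right has 0 { }.

E, X, H, T, Z, G, R, U, Y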